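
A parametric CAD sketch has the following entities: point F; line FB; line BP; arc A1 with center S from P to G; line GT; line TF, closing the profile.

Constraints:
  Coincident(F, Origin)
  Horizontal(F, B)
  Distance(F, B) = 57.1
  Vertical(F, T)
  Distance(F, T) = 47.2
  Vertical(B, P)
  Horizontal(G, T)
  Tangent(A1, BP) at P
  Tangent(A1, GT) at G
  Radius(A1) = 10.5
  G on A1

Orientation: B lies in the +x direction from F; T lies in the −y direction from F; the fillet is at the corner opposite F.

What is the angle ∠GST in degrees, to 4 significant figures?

77.30°

The virtual corner opposite F is at (57.10, -47.20). A1 meets BP tangentially, so SP is at right angles to BP and tangency of A1 to GT means the radius SG is perpendicular to GT, with radius 10.5, so the center S sits 10.5 in from both sides at S = (46.60, -36.70). That places the tangent points at P = (57.10, -36.70) on BP and G = (46.60, -47.20) on GT. Then cos ∠GST = SG·ST / (|SG||ST|), giving 77.30°.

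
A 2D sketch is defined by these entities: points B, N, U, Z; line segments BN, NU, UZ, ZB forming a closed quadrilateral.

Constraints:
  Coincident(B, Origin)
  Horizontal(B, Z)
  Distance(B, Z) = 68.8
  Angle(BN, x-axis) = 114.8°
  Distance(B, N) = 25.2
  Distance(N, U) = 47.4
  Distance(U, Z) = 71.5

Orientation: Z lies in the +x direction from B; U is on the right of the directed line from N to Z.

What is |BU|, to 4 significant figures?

23.09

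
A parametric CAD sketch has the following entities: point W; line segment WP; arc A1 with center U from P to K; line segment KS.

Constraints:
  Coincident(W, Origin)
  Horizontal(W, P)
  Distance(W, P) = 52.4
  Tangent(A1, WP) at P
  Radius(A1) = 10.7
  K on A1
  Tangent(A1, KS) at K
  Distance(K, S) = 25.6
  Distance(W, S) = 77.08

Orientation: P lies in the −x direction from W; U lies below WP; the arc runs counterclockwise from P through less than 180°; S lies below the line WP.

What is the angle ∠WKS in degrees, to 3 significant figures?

114°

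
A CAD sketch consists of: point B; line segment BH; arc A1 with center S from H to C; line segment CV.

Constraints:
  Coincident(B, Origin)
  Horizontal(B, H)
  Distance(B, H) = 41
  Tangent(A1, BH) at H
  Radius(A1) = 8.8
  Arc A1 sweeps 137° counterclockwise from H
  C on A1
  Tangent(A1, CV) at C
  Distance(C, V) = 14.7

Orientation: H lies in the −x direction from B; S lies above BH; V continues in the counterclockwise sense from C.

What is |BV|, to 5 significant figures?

52.260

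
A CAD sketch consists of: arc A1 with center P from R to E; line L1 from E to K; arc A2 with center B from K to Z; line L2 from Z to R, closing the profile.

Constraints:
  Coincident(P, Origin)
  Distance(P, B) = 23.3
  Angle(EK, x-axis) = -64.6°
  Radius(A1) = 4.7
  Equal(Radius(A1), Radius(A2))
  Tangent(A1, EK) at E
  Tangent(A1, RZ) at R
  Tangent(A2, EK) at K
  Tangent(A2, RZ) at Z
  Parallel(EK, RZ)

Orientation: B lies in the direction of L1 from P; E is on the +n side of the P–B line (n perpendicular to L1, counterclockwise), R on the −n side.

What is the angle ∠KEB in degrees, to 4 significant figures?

11.40°

The slot axis is L1's direction at -64.6°, so u = (cos -64.6°, sin -64.6°) = (0.4289, -0.9033) and n = (−sin -64.6°, cos -64.6°) = (0.9033, 0.4289). P is at the origin and B lies 23.3 along u from P, so B = 23.3·u = (9.994, -21.05). Tangency of A1 to both parallel lines with radius 4.7 puts E and R at P ± 4.7·n: E = (4.246, 2.016), R = (-4.246, -2.016). Equal radii place K and Z the same way about B: K = B + 4.7·n = (14.24, -19.03), Z = B − 4.7·n = (5.749, -23.06). Then cos ∠KEB = EK·EB / (|EK||EB|), giving 11.40°.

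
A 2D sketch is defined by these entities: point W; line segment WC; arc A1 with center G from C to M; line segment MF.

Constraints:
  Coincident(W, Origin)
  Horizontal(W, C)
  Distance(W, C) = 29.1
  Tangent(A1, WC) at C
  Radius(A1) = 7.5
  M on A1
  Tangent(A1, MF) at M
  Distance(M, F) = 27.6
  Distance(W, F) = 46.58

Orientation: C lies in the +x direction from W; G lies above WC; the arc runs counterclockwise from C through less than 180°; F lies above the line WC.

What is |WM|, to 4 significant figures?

37.55

W is at the origin; WC is horizontal with |WC| = 29.1 and C on the +x side, so C = (29.10, 0.000). The tangent condition forces GC to be normal to WC, so G = C + (0, 7.5) = (29.10, 7.500). Since GM ⟂ MF (tangency), |GF| = √(7.5² + 27.6²) = 28.60 regardless of where M sits on A1. So F lies on both circle(W, 46.58) and circle(G, 28.60); the above-WC intersection is F = (29.44, 36.10). M is the foot of the tangent from F: M = (36.36, 9.381).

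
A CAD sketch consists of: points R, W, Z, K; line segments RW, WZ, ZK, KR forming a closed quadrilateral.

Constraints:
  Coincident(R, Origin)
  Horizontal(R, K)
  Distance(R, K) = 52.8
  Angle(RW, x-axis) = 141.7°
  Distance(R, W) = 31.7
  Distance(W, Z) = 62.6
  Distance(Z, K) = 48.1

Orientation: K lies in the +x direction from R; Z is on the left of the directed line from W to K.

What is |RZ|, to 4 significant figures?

54.76

R is at the origin; RK is horizontal with |RK| = 52.8 and K in +x, so K = (52.8, 0). RW runs at 141.7° with |RW| = 31.7, so W = (-24.88, 19.65). Z is determined by |WZ| = 62.6 and |ZK| = 48.1 together: it lies at the intersection of circle(W, 62.6) and circle(K, 48.1). With |WK| = 80.12, the foot of the radical line on WK is 50.08 from W and the perpendicular offset is √(62.6² − 50.08²) = 37.56. Taking the left-of-WK solution: Z = (32.88, 43.78).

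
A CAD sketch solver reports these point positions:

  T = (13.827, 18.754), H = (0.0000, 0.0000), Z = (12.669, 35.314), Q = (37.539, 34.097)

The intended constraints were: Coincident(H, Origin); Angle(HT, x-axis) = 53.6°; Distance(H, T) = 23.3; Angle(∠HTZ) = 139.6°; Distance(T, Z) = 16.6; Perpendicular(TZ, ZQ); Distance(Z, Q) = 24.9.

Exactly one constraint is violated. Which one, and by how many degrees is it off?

Perpendicular(TZ, ZQ) — off by 6.80°.

H = (0.00, 0.00) ✓; HT at 53.60° ✓; |HT| = 23.30 ✓; ∠HTZ = 139.6° ✓; |TZ| = 16.60 ✓; ∠(TZ, ZQ) = 96.80° ✗; |ZQ| = 24.90 ✓.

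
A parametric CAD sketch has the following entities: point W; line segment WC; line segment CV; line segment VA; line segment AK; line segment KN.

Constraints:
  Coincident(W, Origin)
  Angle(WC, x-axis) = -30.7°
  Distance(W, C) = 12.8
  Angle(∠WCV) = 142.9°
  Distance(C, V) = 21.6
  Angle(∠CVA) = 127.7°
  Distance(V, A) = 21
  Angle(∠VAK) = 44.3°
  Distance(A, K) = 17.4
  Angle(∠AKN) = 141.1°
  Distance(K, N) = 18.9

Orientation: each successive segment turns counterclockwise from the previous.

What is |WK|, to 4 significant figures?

28.17

∠CVA = 127.7° gives VA at 58.70° from the x-axis; with |VA| = 21.0, A = (43.38, 13.82). ∠VAK = 44.3° gives AK at -165.6° from the x-axis; with |AK| = 17.4, K = (26.53, 9.489). Then |WK| = |K − W| = 28.17.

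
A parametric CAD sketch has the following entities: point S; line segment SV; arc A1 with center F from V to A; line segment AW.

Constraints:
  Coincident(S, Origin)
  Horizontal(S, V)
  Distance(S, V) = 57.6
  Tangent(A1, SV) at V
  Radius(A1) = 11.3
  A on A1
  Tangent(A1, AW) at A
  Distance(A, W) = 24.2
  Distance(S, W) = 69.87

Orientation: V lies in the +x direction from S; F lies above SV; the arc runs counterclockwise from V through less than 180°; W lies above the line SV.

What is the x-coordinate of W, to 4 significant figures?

58.64

Checks: ∠(FV, VS) = 90.00° ✓; |FV| = 11.30 ✓; |FA| = 11.30 ✓; ∠(FA, AW) = 90.00° ✓; |AW| = 24.20 ✓; |SW| = 69.87 ✓.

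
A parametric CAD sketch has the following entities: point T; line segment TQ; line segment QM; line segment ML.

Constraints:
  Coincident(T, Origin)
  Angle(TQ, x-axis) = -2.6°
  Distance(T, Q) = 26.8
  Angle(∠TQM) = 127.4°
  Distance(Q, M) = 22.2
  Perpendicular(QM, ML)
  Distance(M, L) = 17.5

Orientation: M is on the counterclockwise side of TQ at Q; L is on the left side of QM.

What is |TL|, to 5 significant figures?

38.664

T is at the origin; TQ runs at -2.6° with length 26.8, so Q = 26.8·(cos -2.6°, sin -2.6°) = (26.772, -1.2157). ∠TQM = 127.4°, so QM runs at -2.6° + (180° − 127.4°) = 50.000° from the x-axis; with |QM| = 22.2, M = Q + 22.2·(cos 50.000°, sin 50.000°) = (41.042, 15.790). The perpendicularity gives ML at right angles to QM; with |ML| = 17.5 on the left of QM, L = M + 17.5·(-0.76604, 0.64279) = (27.637, 27.039). Then |TL| = |L − T| = 38.664.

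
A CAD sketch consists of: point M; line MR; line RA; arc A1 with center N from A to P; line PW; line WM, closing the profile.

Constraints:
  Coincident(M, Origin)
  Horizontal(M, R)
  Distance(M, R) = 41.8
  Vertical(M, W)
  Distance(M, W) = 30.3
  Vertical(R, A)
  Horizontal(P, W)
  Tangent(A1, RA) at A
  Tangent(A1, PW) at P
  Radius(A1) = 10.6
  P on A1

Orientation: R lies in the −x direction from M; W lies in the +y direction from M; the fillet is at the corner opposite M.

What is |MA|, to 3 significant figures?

46.2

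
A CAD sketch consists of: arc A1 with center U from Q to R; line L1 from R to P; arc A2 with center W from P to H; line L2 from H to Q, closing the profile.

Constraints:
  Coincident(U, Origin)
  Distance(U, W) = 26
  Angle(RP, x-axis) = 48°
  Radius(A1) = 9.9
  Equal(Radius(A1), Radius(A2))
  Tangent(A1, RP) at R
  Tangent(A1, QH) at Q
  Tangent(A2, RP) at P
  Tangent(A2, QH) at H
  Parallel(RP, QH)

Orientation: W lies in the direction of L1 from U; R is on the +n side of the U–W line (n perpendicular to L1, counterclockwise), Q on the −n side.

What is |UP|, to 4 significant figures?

27.82

Tangency of A1 to both parallel lines with radius 9.9 puts R and Q at U ± 9.9·n: R = (-7.357, 6.624), Q = (7.357, -6.624). Equal radii place P and H the same way about W: P = W + 9.9·n = (10.04, 25.95), H = W − 9.9·n = (24.75, 12.70). Then |UP| = |P − U| = 27.82.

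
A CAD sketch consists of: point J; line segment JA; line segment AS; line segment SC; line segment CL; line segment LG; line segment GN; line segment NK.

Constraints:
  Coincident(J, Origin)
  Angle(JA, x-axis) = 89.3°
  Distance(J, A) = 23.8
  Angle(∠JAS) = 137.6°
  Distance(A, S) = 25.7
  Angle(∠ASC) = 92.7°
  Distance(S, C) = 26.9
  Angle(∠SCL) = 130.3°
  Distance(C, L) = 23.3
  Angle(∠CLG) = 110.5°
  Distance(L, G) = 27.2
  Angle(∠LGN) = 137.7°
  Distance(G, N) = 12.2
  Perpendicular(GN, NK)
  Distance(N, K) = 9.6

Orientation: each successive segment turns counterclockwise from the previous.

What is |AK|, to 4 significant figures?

18.61

∠LGN = 137.7° gives GN at 20.50° from the x-axis; with |GN| = 12.2, N = (-1.557, -3.065). GN ⟂ NK, so NK runs at 110.5°; with |NK| = 9.6, K = (-4.919, 5.927). Then |AK| = |K − A| = 18.61.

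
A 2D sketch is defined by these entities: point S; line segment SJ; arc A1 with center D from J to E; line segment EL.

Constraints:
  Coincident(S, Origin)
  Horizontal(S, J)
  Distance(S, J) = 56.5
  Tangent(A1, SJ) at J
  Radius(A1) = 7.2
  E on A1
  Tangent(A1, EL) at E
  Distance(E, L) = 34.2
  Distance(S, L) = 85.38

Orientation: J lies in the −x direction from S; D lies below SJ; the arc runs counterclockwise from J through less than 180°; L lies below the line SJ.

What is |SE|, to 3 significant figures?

63.1

Checks: |DE| = 7.200 ✓; ∠(DE, EL) = 90.00° ✓; |EL| = 34.20 ✓; |SL| = 85.38 ✓.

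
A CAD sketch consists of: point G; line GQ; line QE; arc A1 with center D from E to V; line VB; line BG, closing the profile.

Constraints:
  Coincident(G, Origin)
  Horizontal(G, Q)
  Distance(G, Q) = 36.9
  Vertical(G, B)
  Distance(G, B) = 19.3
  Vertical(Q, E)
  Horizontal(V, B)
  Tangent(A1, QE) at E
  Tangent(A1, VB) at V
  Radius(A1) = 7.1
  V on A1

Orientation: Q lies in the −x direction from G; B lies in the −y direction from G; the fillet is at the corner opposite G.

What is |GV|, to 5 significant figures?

35.504

The virtual corner opposite G is at (-36.900, -19.300). A1 meets QE tangentially, so DE is at right angles to QE and the tangent condition forces DV to be normal to VB, with radius 7.1, so the center D sits 7.1 in from both sides at D = (-29.800, -12.200). That places the tangent points at E = (-36.900, -12.200) on QE and V = (-29.800, -19.300) on VB. Then |GV| = |V − G| = 35.504.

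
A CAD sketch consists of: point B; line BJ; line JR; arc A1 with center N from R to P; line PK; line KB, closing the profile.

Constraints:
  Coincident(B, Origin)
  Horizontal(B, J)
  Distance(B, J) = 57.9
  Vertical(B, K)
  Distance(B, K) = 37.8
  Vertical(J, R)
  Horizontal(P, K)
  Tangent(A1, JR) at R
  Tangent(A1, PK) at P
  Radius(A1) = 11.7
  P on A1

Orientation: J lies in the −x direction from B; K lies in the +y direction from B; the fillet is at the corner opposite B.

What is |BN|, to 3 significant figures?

53.1

BK is vertical with |BK| = 37.8 and K on the +y side, so K = (0.00, 37.8). The virtual corner opposite B is at (-57.9, 37.8). The tangent condition forces NR to be normal to JR and tangency of A1 to PK means the radius NP is perpendicular to PK, with radius 11.7, so the center N sits 11.7 in from both sides at N = (-46.2, 26.1). Then |BN| = |N − B| = 53.1.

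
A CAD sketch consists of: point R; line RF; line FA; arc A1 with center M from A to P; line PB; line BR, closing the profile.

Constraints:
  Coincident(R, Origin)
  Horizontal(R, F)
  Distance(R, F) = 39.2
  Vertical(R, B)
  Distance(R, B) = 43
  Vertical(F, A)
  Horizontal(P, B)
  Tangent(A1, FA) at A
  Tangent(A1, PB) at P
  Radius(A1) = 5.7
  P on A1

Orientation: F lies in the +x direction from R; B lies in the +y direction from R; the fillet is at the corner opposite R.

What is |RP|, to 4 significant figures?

54.51

R is at the origin; RF is horizontal with |RF| = 39.2 and F on the +x side, so F = (39.20, 0.000). R and B share the same x with |RB| = 43.0 and B on the +y side, so B = (0.000, 43.00). The virtual corner opposite R is at (39.20, 43.00). A1 meets FA tangentially, so MA is at right angles to FA and tangency of A1 to PB means the radius MP is perpendicular to PB, with radius 5.7, so the center M sits 5.7 in from both sides at M = (33.50, 37.30). That places the tangent points at A = (39.20, 37.30) on FA and P = (33.50, 43.00) on PB. Then |RP| = |P − R| = 54.51.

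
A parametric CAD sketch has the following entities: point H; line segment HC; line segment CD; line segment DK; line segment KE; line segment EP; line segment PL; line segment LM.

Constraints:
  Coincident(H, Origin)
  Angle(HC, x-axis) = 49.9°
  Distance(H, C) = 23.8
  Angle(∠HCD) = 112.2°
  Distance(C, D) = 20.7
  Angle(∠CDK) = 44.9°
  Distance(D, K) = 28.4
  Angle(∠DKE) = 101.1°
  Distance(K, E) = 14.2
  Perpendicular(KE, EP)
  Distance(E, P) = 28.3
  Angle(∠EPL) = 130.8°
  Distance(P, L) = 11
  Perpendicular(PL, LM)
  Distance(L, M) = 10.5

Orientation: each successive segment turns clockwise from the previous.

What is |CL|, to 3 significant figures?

20.1

H is at the origin; HC runs at 49.9° with length 23.8, so C = (15.3, 18.2). ∠HCD = 112.2° gives CD at -17.9° from the x-axis; with |CD| = 20.7, D = (35.0, 11.8). ∠CDK = 44.9° gives DK at -153° from the x-axis; with |DK| = 28.4, K = (9.72, -1.05). ∠DKE = 101.1° gives KE at 128° from the x-axis; with |KE| = 14.2, E = (0.962, 10.1). The perpendicularity gives EP at right angles to KE, so EP runs at 38.1°; with |EP| = 28.3, P = (23.2, 27.6). ∠EPL = 130.8° gives PL at -11.1° from the x-axis; with |PL| = 11.0, L = (34.0, 25.5). Then |CL| = |L − C| = 20.1.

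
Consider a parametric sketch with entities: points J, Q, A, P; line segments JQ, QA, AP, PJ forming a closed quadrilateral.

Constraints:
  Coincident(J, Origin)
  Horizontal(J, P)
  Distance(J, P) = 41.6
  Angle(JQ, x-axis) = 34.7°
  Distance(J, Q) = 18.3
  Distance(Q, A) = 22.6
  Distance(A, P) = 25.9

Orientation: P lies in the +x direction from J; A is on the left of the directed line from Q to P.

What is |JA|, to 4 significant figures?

40.88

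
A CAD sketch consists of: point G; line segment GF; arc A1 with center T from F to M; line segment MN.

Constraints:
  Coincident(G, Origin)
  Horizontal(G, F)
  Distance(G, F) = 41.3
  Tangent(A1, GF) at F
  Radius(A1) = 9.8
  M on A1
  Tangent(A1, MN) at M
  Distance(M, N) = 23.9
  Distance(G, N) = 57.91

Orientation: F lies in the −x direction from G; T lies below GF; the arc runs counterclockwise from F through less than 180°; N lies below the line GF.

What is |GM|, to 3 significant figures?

52.2

Checks: |TM| = 9.800 ✓; ∠(TM, MN) = 90.00° ✓; |MN| = 23.90 ✓; |GN| = 57.91 ✓.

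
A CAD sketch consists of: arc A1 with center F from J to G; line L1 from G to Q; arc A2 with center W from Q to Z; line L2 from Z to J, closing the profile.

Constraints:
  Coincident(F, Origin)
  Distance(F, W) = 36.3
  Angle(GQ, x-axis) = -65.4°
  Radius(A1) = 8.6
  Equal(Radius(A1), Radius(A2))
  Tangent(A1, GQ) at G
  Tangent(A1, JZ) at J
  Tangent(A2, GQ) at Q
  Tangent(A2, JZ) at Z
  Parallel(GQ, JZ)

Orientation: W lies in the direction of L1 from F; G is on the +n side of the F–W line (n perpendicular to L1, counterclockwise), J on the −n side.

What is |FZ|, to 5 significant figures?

37.305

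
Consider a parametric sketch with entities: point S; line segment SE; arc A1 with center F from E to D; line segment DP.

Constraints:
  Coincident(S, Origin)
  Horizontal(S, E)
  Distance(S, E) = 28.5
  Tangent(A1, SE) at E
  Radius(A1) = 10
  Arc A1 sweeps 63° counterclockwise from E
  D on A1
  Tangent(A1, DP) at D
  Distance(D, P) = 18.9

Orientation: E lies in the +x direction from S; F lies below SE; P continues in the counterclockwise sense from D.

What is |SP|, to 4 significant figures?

24.87

S is at the origin; S and E share the same y with |SE| = 28.5 and E on the +x side, so E = (28.50, 0.000). The tangent condition forces FE to be normal to SE, so F = E + (0, -10) = (28.50, -10.00). On A1, E sits at bearing 90° from F; a 63° counterclockwise sweep puts D at bearing 153°, so D = F + 10.0·(cos 153°, sin 153°) = (19.59, -5.460). A1 meets DP tangentially, so FD is at right angles to DP, so DP runs along (−sin 153°, cos 153°); with |DP| = 18.9, P = (11.01, -22.30). Then |SP| = |P − S| = 24.87.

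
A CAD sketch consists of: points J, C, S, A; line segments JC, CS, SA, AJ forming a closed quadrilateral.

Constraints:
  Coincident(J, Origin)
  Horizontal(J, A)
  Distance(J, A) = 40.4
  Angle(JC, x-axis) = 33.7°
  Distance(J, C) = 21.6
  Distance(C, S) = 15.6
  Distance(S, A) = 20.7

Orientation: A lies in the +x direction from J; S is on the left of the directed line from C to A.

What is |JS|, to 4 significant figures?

37.12

J is at the origin; JA is horizontal with |JA| = 40.4 and A in +x, so A = (40.4, 0). JC runs at 33.7° with |JC| = 21.6, so C = (17.97, 11.98). S is determined by |CS| = 15.6 and |SA| = 20.7 together: it lies at the intersection of circle(C, 15.6) and circle(A, 20.7). With |CA| = 25.43, the foot of the radical line on CA is 9.076 from C and the perpendicular offset is √(15.6² − 9.076²) = 12.69. Taking the left-of-CA solution: S = (31.95, 18.90).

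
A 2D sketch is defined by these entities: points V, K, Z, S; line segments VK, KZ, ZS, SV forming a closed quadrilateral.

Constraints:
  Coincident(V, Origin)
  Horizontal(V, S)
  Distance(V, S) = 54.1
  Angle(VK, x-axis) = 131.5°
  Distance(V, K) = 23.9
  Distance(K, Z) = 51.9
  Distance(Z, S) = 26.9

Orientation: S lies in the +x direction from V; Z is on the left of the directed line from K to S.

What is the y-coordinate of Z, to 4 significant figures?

19.92

V is at the origin; V and S share the same y with |VS| = 54.1 and S in +x, so S = (54.1, 0). VK runs at 131.5° with |VK| = 23.9, so K = (-15.84, 17.90). Z is determined by |KZ| = 51.9 and |ZS| = 26.9 together: it lies at the intersection of circle(K, 51.9) and circle(S, 26.9). With |KS| = 72.19, the foot of the radical line on KS is 49.74 from K and the perpendicular offset is √(51.9² − 49.74²) = 14.82. Taking the left-of-KS solution: Z = (36.02, 19.92).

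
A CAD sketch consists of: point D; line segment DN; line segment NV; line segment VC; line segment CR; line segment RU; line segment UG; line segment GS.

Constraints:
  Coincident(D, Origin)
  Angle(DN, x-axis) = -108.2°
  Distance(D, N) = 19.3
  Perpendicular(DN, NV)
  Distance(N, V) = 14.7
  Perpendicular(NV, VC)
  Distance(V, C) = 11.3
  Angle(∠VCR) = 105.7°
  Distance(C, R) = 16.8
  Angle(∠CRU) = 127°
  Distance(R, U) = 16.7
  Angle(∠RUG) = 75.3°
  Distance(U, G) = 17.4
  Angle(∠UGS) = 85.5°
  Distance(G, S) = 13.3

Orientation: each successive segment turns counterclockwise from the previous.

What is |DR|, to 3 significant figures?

3.75

D is at the origin; DN runs at -108.2° with length 19.3, so N = (-6.03, -18.3). DN ⟂ NV, so NV runs at -18.2°; with |NV| = 14.7, V = (7.94, -22.9). NV is perpendicular to VC, so VC runs at 71.8°; with |VC| = 11.3, C = (11.5, -12.2). ∠VCR = 105.7° gives CR at 146° from the x-axis; with |CR| = 16.8, R = (-2.48, -2.82). Then |DR| = |R − D| = 3.75.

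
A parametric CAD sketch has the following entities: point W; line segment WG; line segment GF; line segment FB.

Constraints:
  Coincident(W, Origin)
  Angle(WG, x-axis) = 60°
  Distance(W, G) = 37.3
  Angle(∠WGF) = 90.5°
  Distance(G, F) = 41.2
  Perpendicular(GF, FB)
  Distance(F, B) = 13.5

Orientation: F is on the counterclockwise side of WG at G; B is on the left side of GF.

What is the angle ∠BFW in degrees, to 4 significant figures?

48.07°

W is at the origin; WG runs at 60.0° with length 37.3, so G = 37.3·(cos 60.0°, sin 60.0°) = (18.65, 32.30). ∠WGF = 90.5°, so GF runs at 60.0° + (180° − 90.5°) = 149.5° from the x-axis; with |GF| = 41.2, F = G + 41.2·(cos 149.5°, sin 149.5°) = (-16.85, 53.21). GF ⟂ FB; with |FB| = 13.5 on the left of GF, B = F + 13.5·(-0.5075, -0.8616) = (-23.70, 41.58). Then cos ∠BFW = FB·FW / (|FB||FW|), giving 48.07°.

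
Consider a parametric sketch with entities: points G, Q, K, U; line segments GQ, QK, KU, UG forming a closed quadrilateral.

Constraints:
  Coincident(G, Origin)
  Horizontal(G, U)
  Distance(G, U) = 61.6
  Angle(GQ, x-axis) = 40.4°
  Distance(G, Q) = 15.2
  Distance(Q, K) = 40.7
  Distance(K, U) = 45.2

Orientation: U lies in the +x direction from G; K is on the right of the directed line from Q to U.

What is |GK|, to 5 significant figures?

38.448

G is at the origin; G and U share the same y with |GU| = 61.6 and U in +x, so U = (61.6, 0). GQ runs at 40.4° with |GQ| = 15.2, so Q = (11.575, 9.8514). K is determined by |QK| = 40.7 and |KU| = 45.2 together: it lies at the intersection of circle(Q, 40.7) and circle(U, 45.2). With |QU| = 50.985, the foot of the radical line on QU is 21.702 from Q and the perpendicular offset is √(40.7² − 21.702²) = 34.431. Taking the right-of-QU solution: K = (26.216, -28.124).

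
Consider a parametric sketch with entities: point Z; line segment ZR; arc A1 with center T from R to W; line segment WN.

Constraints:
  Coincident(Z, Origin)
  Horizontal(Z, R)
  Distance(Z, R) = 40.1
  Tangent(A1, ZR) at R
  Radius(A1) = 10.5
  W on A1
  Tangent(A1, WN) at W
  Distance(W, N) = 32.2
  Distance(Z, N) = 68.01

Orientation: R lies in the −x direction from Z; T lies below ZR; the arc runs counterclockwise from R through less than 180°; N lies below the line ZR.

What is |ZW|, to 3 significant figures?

51.4

Z is at the origin; Z and R share the same y with |ZR| = 40.1 and R on the −x side, so R = (-40.1, 0.00). Since A1 is tangent to ZR there, TR ⟂ ZR, so T = R + (0, -10.5) = (-40.1, -10.5). Since TW ⟂ WN (tangency), |TN| = √(10.5² + 32.2²) = 33.9 regardless of where W sits on A1. So N lies on both circle(Z, 68.01) and circle(T, 33.9); the below-ZR intersection is N = (-54.0, -41.4). W is the foot of the tangent from N: W = (-50.5, -9.39).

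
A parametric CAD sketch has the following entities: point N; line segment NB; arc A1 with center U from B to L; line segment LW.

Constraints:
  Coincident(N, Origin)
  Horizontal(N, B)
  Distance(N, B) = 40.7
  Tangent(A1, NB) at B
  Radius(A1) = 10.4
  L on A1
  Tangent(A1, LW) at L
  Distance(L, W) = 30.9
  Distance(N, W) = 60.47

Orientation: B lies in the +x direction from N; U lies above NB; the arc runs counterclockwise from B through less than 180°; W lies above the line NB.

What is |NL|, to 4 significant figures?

52.41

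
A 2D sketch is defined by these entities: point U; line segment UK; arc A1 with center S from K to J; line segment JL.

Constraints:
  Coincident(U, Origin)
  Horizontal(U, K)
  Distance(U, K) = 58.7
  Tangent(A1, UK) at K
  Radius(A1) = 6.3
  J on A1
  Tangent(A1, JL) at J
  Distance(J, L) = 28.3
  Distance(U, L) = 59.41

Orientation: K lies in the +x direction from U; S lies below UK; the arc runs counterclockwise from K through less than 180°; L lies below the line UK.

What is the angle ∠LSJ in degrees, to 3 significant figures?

77.4°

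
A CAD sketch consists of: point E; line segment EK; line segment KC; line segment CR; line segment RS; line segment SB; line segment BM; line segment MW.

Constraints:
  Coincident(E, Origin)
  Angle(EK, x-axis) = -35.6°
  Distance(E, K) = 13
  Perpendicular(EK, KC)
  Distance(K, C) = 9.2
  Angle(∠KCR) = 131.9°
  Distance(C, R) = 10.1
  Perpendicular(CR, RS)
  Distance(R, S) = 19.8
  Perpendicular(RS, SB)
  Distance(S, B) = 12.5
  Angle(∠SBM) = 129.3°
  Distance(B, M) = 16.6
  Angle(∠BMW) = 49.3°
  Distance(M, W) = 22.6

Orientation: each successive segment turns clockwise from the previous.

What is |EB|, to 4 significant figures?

7.309

E is at the origin; EK runs at -35.6° with length 13.0, so K = (10.57, -7.568). EK ⟂ KC, so KC runs at -125.6°; with |KC| = 9.2, C = (5.215, -15.05). ∠KCR = 131.9° gives CR at -173.7° from the x-axis; with |CR| = 10.1, R = (-4.824, -16.16). CR ⟂ RS, so RS runs at 96.30°; with |RS| = 19.8, S = (-6.997, 3.524). RS is perpendicular to SB, so SB runs at 6.300°; with |SB| = 12.5, B = (5.428, 4.896). Then |EB| = |B − E| = 7.309.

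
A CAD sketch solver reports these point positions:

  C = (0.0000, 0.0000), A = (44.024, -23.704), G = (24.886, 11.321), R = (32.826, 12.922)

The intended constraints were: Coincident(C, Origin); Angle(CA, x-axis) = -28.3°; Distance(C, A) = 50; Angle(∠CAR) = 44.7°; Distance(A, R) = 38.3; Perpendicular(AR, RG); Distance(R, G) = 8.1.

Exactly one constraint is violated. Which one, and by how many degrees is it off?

Perpendicular(AR, RG) — off by 5.60°.

C = (0.00, 0.00) ✓; CA at -28.30° ✓; |CA| = 50.00 ✓; ∠CAR = 44.70° ✓; |AR| = 38.30 ✓; ∠(AR, RG) = 84.40° ✗; |RG| = 8.100 ✓.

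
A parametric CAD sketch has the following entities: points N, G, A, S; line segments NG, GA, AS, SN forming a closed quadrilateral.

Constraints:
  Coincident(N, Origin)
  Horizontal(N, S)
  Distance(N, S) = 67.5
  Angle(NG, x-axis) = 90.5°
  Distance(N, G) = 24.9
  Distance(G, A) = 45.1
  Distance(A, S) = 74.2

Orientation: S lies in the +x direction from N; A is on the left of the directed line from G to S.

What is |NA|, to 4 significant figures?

66.84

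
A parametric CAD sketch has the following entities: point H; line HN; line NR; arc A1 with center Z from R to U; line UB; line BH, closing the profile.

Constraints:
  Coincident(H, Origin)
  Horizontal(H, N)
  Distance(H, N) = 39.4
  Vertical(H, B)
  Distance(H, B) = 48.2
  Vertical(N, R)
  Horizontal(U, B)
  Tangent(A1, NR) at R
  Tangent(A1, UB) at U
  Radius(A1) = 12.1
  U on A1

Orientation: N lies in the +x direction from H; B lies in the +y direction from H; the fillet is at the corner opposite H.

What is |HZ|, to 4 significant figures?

45.26

HB is vertical with |HB| = 48.2 and B on the +y side, so B = (0.000, 48.20). The virtual corner opposite H is at (39.40, 48.20). Tangency of A1 to NR means the radius ZR is perpendicular to NR and since A1 is tangent to UB there, ZU ⟂ UB, with radius 12.1, so the center Z sits 12.1 in from both sides at Z = (27.30, 36.10). Then |HZ| = |Z − H| = 45.26.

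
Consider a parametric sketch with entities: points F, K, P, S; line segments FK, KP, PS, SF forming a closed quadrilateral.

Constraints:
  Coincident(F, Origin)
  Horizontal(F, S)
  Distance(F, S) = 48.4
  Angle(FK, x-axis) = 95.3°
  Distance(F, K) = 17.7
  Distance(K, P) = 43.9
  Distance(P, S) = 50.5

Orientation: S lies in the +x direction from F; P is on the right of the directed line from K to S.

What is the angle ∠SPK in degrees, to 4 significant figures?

67.97°

F is at the origin; F and S share the same y with |FS| = 48.4 and S in +x, so S = (48.4, 0). FK runs at 95.3° with |FK| = 17.7, so K = (-1.635, 17.62). P is determined by |KP| = 43.9 and |PS| = 50.5 together: it lies at the intersection of circle(K, 43.9) and circle(S, 50.5). With |KS| = 53.05, the foot of the radical line on KS is 20.65 from K and the perpendicular offset is √(43.9² − 20.65²) = 38.74. Taking the right-of-KS solution: P = (4.973, -25.78).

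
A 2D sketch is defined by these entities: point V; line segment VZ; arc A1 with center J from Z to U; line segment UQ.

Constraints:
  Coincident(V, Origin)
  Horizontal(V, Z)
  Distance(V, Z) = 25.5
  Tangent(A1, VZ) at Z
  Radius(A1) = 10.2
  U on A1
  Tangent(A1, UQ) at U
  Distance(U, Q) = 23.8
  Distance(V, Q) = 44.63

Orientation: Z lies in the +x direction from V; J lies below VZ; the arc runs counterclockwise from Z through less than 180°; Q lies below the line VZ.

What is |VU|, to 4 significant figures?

21.77

V is at the origin; VZ is horizontal with |VZ| = 25.5 and Z on the +x side, so Z = (25.50, 0.000). The tangent condition forces JZ to be normal to VZ, so J = Z + (0, -10.2) = (25.50, -10.20). Since JU ⟂ UQ (tangency), |JQ| = √(10.2² + 23.8²) = 25.89 regardless of where U sits on A1. So Q lies on both circle(V, 44.63) and circle(J, 25.89); the below-VZ intersection is Q = (26.27, -36.08). U is the foot of the tangent from Q: U = (16.25, -14.49).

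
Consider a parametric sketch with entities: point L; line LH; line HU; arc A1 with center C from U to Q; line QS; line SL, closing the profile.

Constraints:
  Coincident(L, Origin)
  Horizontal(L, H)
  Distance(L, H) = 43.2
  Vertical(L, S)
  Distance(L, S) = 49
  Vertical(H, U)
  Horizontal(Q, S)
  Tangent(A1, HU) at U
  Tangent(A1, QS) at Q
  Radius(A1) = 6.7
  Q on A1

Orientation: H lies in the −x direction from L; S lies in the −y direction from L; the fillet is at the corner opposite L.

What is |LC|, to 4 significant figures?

55.87

L is at the origin; L and H share the same y with |LH| = 43.2 and H on the −x side, so H = (-43.20, 0.000). L and S share the same x with |LS| = 49.0 and S on the −y side, so S = (0.000, -49.00). The virtual corner opposite L is at (-43.20, -49.00). A1 meets HU tangentially, so CU is at right angles to HU and since A1 is tangent to QS there, CQ ⟂ QS, with radius 6.7, so the center C sits 6.7 in from both sides at C = (-36.50, -42.30). Then |LC| = |C − L| = 55.87.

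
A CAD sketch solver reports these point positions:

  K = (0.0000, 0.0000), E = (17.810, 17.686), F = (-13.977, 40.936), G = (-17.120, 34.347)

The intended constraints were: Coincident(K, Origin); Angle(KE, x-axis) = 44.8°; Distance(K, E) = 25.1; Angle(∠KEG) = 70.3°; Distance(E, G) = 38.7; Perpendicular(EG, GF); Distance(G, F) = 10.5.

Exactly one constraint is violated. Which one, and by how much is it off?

Distance(G, F) = 10.5 — off by 3.20.

K = (0.00, 0.00) ✓; KE at 44.80° ✓; |KE| = 25.10 ✓; ∠KEG = 70.30° ✓; |EG| = 38.70 ✓; ∠(EG, GF) = 90.00° ✓; |GF| = 7.300 ✗.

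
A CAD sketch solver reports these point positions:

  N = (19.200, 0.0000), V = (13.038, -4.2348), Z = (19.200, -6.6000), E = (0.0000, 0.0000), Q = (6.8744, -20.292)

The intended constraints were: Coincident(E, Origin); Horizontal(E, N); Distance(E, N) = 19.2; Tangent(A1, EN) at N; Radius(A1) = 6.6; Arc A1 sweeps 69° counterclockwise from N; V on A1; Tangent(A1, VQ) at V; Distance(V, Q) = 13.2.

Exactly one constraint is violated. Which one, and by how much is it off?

Distance(V, Q) = 13.2 — off by 4.00.

E = (0.00, 0.00) ✓; E.y = 0.00, N.y = 0.00 ✓; |EN| = 19.20 ✓; ∠(ZN, NE) = 90.00° ✓; |ZN| = 6.600 ✓; bearing(Z→V) − bearing(Z→N) = 69.00° ✓; |ZV| = 6.600 ✓; ∠(ZV, VQ) = 90.00° ✓; |VQ| = 17.20 ✗.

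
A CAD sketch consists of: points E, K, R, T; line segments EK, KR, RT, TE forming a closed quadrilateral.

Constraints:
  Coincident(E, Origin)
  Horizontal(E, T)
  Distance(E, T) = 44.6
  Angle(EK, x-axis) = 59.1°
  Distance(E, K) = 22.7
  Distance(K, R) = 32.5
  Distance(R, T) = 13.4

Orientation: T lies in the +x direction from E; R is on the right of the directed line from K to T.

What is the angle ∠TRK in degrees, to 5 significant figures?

105.23°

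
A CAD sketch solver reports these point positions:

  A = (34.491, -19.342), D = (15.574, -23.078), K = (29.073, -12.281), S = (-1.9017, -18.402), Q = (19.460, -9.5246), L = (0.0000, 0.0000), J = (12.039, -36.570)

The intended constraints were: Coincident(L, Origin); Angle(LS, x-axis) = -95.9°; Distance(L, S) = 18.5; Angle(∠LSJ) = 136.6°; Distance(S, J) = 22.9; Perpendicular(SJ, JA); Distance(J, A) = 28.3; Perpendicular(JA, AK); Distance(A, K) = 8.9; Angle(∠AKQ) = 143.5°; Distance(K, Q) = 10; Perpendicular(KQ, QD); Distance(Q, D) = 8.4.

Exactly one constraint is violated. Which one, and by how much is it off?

Distance(Q, D) = 8.4 — off by 5.70.

L = (0.00, 0.00) ✓; LS at -95.90° ✓; |LS| = 18.50 ✓; ∠LSJ = 136.6° ✓; |SJ| = 22.90 ✓; ∠(SJ, JA) = 90.00° ✓; |JA| = 28.30 ✓; ∠(JA, AK) = 90.00° ✓; |AK| = 8.900 ✓; ∠AKQ = 143.5° ✓; |KQ| = 10.00 ✓; ∠(KQ, QD) = 90.00° ✓; |QD| = 14.10 ✗.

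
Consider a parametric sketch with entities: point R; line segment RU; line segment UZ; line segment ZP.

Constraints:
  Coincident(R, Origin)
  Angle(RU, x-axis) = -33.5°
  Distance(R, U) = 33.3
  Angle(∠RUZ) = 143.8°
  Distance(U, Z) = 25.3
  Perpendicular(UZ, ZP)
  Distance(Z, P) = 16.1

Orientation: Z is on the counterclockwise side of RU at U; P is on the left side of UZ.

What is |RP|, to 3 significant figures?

52.3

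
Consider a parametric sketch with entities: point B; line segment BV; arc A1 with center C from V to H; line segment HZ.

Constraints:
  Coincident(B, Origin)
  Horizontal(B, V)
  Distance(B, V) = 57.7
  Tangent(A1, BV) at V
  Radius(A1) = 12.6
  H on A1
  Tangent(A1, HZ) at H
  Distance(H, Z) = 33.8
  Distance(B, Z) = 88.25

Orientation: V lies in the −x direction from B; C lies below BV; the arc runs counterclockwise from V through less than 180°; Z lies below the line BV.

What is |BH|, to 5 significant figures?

70.735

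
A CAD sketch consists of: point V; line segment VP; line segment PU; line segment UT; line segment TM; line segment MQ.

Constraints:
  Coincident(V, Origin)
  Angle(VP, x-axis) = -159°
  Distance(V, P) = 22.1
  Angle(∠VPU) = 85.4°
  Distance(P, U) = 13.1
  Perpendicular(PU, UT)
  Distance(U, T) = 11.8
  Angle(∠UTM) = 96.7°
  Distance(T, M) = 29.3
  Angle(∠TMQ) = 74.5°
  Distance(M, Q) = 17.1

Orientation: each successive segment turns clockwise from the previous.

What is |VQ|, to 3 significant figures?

28.1

V is at the origin; VP runs at -159.0° with length 22.1, so P = (-20.6, -7.92). ∠VPU = 85.4° gives PU at 106° from the x-axis; with |PU| = 13.1, U = (-24.3, 4.65). The perpendicularity gives UT at right angles to PU, so UT runs at 16.4°; with |UT| = 11.8, T = (-13.0, 7.98). ∠UTM = 96.7° gives TM at -66.9° from the x-axis; with |TM| = 29.3, M = (-1.52, -19.0). ∠TMQ = 74.5° gives MQ at -172° from the x-axis; with |MQ| = 17.1, Q = (-18.5, -21.2). Then |VQ| = |Q − V| = 28.1.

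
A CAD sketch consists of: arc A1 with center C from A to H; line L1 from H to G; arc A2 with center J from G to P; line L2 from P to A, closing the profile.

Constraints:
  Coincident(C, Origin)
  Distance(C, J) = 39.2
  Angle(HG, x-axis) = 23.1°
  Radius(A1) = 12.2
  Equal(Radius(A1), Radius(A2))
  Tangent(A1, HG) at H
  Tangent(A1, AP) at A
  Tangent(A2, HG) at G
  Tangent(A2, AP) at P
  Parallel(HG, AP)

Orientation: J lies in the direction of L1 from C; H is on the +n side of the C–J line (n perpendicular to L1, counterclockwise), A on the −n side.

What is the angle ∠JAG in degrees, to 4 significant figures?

14.61°

The slot axis is L1's direction at 23.1°, so u = (cos 23.1°, sin 23.1°) = (0.9198, 0.3923) and n = (−sin 23.1°, cos 23.1°) = (-0.3923, 0.9198). C is at the origin and J lies 39.2 along u from C, so J = 39.2·u = (36.06, 15.38). Tangency of A1 to both parallel lines with radius 12.2 puts H and A at C ± 12.2·n: H = (-4.787, 11.22), A = (4.787, -11.22). Equal radii place G and P the same way about J: G = J + 12.2·n = (31.27, 26.60), P = J − 12.2·n = (40.84, 4.158). Then cos ∠JAG = AJ·AG / (|AJ||AG|), giving 14.61°.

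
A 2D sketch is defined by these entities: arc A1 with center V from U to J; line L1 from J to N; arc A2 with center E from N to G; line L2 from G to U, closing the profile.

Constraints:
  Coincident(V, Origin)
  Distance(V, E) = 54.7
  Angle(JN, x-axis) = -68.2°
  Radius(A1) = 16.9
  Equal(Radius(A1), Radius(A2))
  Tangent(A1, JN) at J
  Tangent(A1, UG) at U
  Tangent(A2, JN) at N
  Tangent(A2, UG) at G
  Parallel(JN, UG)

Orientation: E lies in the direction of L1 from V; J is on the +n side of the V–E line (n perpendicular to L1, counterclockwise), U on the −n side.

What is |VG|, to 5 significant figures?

57.251

The slot axis is L1's direction at -68.2°, so u = (cos -68.2°, sin -68.2°) = (0.37137, -0.92849) and n = (−sin -68.2°, cos -68.2°) = (0.92849, 0.37137). V is at the origin and E lies 54.7 along u from V, so E = 54.7·u = (20.314, -50.788). Tangency of A1 to both parallel lines with radius 16.9 puts J and U at V ± 16.9·n: J = (15.691, 6.2761), U = (-15.691, -6.2761). Equal radii place N and G the same way about E: N = E + 16.9·n = (36.005, -44.512), G = E − 16.9·n = (4.6224, -57.064). Then |VG| = |G − V| = 57.251.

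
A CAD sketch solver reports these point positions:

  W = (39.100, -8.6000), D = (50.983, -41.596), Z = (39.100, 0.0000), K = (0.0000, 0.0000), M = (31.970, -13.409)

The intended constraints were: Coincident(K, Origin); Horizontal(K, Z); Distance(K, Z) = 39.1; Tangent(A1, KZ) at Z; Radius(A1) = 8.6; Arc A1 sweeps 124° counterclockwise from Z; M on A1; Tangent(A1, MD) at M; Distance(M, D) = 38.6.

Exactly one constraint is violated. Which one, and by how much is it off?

Distance(M, D) = 38.6 — off by 4.60.

K = (0.00, 0.00) ✓; K.y = 0.00, Z.y = 0.00 ✓; |KZ| = 39.10 ✓; ∠(WZ, ZK) = 90.00° ✓; |WZ| = 8.600 ✓; bearing(W→M) − bearing(W→Z) = 124.0° ✓; |WM| = 8.600 ✓; ∠(WM, MD) = 90.00° ✓; |MD| = 34.00 ✗.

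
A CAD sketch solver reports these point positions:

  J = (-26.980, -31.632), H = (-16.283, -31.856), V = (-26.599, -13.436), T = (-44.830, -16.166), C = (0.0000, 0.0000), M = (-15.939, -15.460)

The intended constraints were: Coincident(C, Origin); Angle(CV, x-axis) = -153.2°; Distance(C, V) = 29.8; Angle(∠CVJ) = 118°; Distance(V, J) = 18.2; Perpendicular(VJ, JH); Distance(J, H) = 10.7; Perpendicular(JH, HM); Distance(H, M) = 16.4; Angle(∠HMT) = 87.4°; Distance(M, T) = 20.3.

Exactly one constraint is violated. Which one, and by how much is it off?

Distance(M, T) = 20.3 — off by 8.60.

C = (0.00, 0.00) ✓; CV at -153.2° ✓; |CV| = 29.80 ✓; ∠CVJ = 118.0° ✓; |VJ| = 18.20 ✓; ∠(VJ, JH) = 90.00° ✓; |JH| = 10.70 ✓; ∠(JH, HM) = 90.00° ✓; |HM| = 16.40 ✓; ∠HMT = 87.40° ✓; |MT| = 28.90 ✗.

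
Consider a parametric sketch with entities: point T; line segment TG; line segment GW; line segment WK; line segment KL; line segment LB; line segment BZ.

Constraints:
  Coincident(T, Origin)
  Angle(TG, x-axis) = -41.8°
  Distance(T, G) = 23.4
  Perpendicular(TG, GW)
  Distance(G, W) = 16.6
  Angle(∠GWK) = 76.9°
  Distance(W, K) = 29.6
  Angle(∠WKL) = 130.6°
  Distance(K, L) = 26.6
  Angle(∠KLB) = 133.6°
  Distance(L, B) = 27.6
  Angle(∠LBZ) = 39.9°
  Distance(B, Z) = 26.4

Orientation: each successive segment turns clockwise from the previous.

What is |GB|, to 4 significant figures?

51.19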